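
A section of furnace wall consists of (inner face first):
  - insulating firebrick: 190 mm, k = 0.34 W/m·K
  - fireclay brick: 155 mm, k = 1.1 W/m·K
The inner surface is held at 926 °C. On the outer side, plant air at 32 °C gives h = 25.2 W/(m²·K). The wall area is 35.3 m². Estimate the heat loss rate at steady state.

Q ≈ 42700 W

Model the wall as resistances in series:
R_insulating firebrick = L/(kA) = 0.19/(0.34×35.3) = 0.01583 K/W
R_fireclay brick = L/(kA) = 0.155/(1.1×35.3) = 0.003992 K/W
R_outer film = 1/(h_o·A) = 1/(25.2×35.3) = 0.001124 K/W
R_total = 0.02095 K/W
Q = ΔT / R_total = 894 / 0.02095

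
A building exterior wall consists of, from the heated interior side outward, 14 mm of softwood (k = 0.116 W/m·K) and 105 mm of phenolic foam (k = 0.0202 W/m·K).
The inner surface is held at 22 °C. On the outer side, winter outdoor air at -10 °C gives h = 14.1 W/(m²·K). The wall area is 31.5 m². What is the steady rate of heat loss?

Q ≈ 187 W

Using the resistance-network approach (series):
R_softwood = L/(kA) = 0.014/(0.116×31.5) = 0.003831 K/W
R_phenolic foam = L/(kA) = 0.105/(0.0202×31.5) = 0.165 K/W
R_outer film = 1/(h_o·A) = 1/(14.1×31.5) = 0.002251 K/W
R_total = 0.1711 K/W
Q = ΔT / R_total = 32 / 0.1711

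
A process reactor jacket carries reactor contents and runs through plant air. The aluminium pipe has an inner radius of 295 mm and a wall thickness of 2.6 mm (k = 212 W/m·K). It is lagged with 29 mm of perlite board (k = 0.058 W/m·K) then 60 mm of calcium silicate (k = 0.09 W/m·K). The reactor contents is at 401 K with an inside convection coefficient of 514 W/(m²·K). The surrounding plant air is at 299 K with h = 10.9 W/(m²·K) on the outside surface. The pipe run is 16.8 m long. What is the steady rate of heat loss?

Q ≈ 2890 W

Per-layer cylindrical resistances, series-summed:
R_inner film = 1/(h_i·2πr₁L) = 1/(514×2π×0.295×16.8) = 6.248×10^-5 K/W
R_aluminium pipe wall = ln(297.6/295)/(2π×212×16.8) = 3.921×10^-7 K/W
R_perlite board = ln(326.6/297.6)/(2π×0.058×16.8) = 0.01519 K/W
R_calcium silicate = ln(386.6/326.6)/(2π×0.09×16.8) = 0.01775 K/W
R_outer film = 1/(h_o·2πr_oL) = 1/(10.9×2π×0.3866×16.8) = 0.002248 K/W
R_total = 0.03525 K/W
Q = ΔT/R_total = 102/0.03525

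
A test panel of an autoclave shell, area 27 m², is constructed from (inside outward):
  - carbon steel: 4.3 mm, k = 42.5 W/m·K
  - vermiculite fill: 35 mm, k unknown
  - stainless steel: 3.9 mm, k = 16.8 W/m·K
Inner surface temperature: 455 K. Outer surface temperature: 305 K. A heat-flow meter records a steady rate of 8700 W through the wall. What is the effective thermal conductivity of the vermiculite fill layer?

Series thermal resistances:
R_carbon steel = L/(kA) = 0.0043/(42.5×27) = 3.747×10^-6 K/W
R_stainless steel = L/(kA) = 0.0039/(16.8×27) = 8.598×10^-6 K/W
Sum of known resistances R_other = 1.235×10^-5 K/W
Total R = ΔT/Q = 150/8700 = 0.01724 K/W
R_vermiculite fill = R_total − R_other = 0.01723 K/W
k = L/(R·A) = 0.035/(0.01723×27)

k ≈ 0.0752 W/(m·K)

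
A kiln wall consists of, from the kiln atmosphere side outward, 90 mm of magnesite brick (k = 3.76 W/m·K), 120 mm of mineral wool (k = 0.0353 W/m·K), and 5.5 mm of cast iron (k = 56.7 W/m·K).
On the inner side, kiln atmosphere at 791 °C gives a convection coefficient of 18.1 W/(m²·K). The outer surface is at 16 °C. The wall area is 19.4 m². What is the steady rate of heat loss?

Model the wall as resistances in series:
R_inner film = 1/(h_i·A) = 1/(18.1×19.4) = 0.002848 K/W
R_magnesite brick = L/(kA) = 0.09/(3.76×19.4) = 0.001234 K/W
R_mineral wool = L/(kA) = 0.12/(0.0353×19.4) = 0.1752 K/W
R_cast iron = L/(kA) = 0.0055/(56.7×19.4) = 5×10^-6 K/W
R_total = 0.1793 K/W
Q = ΔT / R_total = 775 / 0.1793

Q ≈ 4320 W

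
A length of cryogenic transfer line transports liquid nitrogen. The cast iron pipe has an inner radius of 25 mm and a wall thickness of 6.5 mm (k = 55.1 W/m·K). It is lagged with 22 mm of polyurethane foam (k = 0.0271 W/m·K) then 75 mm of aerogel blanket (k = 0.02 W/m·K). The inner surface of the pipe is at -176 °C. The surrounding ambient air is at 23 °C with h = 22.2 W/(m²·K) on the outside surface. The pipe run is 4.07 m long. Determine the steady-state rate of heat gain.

Treating each annulus and film as a series resistance:
R_cast iron pipe wall = ln(31.5/25)/(2π×55.1×4.07) = 1.64×10^-4 K/W
R_polyurethane foam = ln(53.5/31.5)/(2π×0.0271×4.07) = 0.7643 K/W
R_aerogel blanket = ln(128.5/53.5)/(2π×0.02×4.07) = 1.713 K/W
R_outer film = 1/(h_o·2πr_oL) = 1/(22.2×2π×0.1285×4.07) = 0.01371 K/W
R_total = 2.491 K/W
Q = ΔT/R_total = 199/2.491

Q ≈ 79.9 W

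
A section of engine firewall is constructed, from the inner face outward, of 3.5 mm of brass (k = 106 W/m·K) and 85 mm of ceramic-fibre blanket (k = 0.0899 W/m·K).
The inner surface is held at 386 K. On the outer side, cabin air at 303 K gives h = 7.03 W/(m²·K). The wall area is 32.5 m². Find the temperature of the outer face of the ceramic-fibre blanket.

T ≈ 314 K

Treating each layer as a thermal resistance in series:
R_brass = L/(kA) = 0.0035/(106×32.5) = 1.016×10^-6 K/W
R_ceramic-fibre blanket = L/(kA) = 0.085/(0.0899×32.5) = 0.02909 K/W
R_outer film = 1/(h_o·A) = 1/(7.03×32.5) = 0.004377 K/W
R_total = 0.03347 K/W;  Q = ΔT/R_total = 83/0.03347 = 2480 W
T_interface = T_inner − Q·ΣR(inner→interface) = 386 − 2480×0.02909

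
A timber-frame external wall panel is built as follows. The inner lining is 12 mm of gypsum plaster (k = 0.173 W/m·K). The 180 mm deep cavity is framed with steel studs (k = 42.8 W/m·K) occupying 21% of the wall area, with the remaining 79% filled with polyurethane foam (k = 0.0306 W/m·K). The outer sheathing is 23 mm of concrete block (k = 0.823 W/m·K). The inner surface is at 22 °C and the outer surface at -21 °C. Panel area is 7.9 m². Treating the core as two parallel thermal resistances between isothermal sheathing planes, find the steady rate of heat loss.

Q ≈ 2900 W

Sheathing layers in series; stud and cavity paths in parallel between them.
R_inner = 0.012/(0.173×7.9) = 0.00878 K/W
R_stud  = 0.18/(42.8×0.21×7.9) = 0.002535 K/W
R_cav   = 0.18/(0.0306×0.79×7.9) = 0.9425 K/W
1/R_core = 1/R_stud + 1/R_cav → R_core = 0.002528 K/W
R_outer = 0.023/(0.823×7.9) = 0.003538 K/W
R_total = 0.01485 K/W
Q = ΔT/R_total = 43/0.01485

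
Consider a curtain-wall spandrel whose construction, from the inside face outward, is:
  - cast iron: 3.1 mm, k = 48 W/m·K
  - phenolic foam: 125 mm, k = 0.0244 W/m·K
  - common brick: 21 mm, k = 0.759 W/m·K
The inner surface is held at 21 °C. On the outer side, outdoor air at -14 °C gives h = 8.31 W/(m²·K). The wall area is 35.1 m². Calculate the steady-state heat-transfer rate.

Q ≈ 233 W

Thermal resistances in series:
R_cast iron = L/(kA) = 0.0031/(48×35.1) = 1.84×10^-6 K/W
R_phenolic foam = L/(kA) = 0.125/(0.0244×35.1) = 0.146 K/W
R_common brick = L/(kA) = 0.021/(0.759×35.1) = 7.883×10^-4 K/W
R_outer film = 1/(h_o·A) = 1/(8.31×35.1) = 0.003428 K/W
R_total = 0.1502 K/W
Q = ΔT / R_total = 35 / 0.1502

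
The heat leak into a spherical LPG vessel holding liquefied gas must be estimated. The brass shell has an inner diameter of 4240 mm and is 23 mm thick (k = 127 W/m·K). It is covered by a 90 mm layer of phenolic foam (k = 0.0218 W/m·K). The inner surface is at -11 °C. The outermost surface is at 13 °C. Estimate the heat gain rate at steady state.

Each spherical layer contributes R = (1/r_i − 1/r_o)/(4πk):
R_brass shell = (1/2.12 − 1/2.143)/(4π×127) = 3.172×10^-6 K/W
R_phenolic foam = (1/2.143 − 1/2.233)/(4π×0.0218) = 0.06865 K/W
R_total = 0.06866 K/W
Q = ΔT/R_total = 24/0.06866

Q ≈ 350 W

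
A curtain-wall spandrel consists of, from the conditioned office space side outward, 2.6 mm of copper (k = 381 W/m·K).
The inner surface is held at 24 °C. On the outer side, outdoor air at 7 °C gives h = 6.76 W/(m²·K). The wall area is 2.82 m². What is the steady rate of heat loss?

Using the resistance-network approach (series):
R_copper = L/(kA) = 0.0026/(381×2.82) = 2.42×10^-6 K/W
R_outer film = 1/(h_o·A) = 1/(6.76×2.82) = 0.05246 K/W
R_total = 0.05246 K/W
Q = ΔT / R_total = 17 / 0.05246

Q ≈ 324 W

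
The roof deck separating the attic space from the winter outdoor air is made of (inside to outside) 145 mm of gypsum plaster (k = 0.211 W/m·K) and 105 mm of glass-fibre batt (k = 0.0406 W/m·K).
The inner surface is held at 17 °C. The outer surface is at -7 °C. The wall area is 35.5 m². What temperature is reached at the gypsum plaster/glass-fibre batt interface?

T ≈ 12 °C

Series thermal resistances:
R_gypsum plaster = L/(kA) = 0.145/(0.211×35.5) = 0.01936 K/W
R_glass-fibre batt = L/(kA) = 0.105/(0.0406×35.5) = 0.07285 K/W
R_total = 0.09221 K/W;  Q = ΔT/R_total = 24/0.09221 = 260.3 W
T_interface = T_inner − Q·ΣR(inner→interface) = 17 − 260×0.01936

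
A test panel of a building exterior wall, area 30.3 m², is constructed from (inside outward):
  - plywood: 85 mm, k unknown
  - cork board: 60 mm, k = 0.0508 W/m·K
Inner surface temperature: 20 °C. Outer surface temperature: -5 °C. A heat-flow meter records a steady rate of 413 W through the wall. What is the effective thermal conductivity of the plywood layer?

Using the resistance-network approach (series):
R_cork board = L/(kA) = 0.06/(0.0508×30.3) = 0.03898 K/W
Sum of known resistances R_other = 0.03898 K/W
Total R = ΔT/Q = 25/413 = 0.06053 K/W
R_plywood = R_total − R_other = 0.02155 K/W
k = L/(R·A) = 0.085/(0.02155×30.3)

k ≈ 0.13 W/(m·K)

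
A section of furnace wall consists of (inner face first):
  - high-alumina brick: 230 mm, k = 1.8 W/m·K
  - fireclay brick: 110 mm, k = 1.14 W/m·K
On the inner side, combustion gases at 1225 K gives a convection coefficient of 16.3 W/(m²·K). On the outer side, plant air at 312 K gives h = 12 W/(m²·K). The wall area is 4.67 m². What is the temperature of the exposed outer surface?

Model the wall as resistances in series:
R_inner film = 1/(h_i·A) = 1/(16.3×4.67) = 0.01314 K/W
R_high-alumina brick = L/(kA) = 0.23/(1.8×4.67) = 0.02736 K/W
R_fireclay brick = L/(kA) = 0.11/(1.14×4.67) = 0.02066 K/W
R_outer film = 1/(h_o·A) = 1/(12×4.67) = 0.01784 K/W
R_total = 0.079 K/W;  Q = ΔT/R_total = 913/0.079 = 11560 W
T_interface = T_inner − Q·ΣR(inner→interface) = 1225 − 11600×0.06116

T ≈ 518 K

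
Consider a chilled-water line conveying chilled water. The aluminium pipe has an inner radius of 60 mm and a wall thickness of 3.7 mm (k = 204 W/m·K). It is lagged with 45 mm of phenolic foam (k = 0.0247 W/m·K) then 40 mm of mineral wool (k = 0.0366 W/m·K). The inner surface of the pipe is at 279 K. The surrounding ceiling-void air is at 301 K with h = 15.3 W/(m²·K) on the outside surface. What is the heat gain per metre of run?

q′ ≈ 4.51 W/m

Treating each annulus and film as a series resistance:
R_aluminium pipe wall = ln(63.7/60)/(2π×204×1) = 4.669×10^-5 K/W
R_phenolic foam = ln(108.7/63.7)/(2π×0.0247×1) = 3.443 K/W
R_mineral wool = ln(148.7/108.7)/(2π×0.0366×1) = 1.363 K/W
R_outer film = 1/(h_o·2πr_oL) = 1/(15.3×2π×0.1487×1) = 0.06995 K/W
R_total = 4.876 K/W
Q = ΔT/R_total = 22/4.876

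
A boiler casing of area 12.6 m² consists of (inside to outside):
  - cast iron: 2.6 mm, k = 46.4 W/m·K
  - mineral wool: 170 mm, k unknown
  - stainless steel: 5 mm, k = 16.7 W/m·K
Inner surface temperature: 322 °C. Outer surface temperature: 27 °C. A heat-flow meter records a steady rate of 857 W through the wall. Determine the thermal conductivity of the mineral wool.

Using the resistance-network approach (series):
R_cast iron = L/(kA) = 0.0026/(46.4×12.6) = 4.447×10^-6 K/W
R_stainless steel = L/(kA) = 0.005/(16.7×12.6) = 2.376×10^-5 K/W
Sum of known resistances R_other = 2.821×10^-5 K/W
Total R = ΔT/Q = 295/857 = 0.3442 K/W
R_mineral wool = R_total − R_other = 0.3442 K/W
k = L/(R·A) = 0.17/(0.3442×12.6)

k ≈ 0.0392 W/(m·K)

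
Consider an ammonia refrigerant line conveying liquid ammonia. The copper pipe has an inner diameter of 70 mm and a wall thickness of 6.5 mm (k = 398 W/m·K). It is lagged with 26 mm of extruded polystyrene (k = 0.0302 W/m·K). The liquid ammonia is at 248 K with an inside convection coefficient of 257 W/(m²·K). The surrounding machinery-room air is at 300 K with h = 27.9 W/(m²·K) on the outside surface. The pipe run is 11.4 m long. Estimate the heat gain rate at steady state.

Q ≈ 222 W

Treating each annulus and film as a series resistance:
R_inner film = 1/(h_i·2πr₁L) = 1/(257×2π×0.035×11.4) = 0.001552 K/W
R_copper pipe wall = ln(41.5/35)/(2π×398×11.4) = 5.975×10^-6 K/W
R_extruded polystyrene = ln(67.5/41.5)/(2π×0.0302×11.4) = 0.2249 K/W
R_outer film = 1/(h_o·2πr_oL) = 1/(27.9×2π×0.0675×11.4) = 0.007413 K/W
R_total = 0.2338 K/W
Q = ΔT/R_total = 52/0.2338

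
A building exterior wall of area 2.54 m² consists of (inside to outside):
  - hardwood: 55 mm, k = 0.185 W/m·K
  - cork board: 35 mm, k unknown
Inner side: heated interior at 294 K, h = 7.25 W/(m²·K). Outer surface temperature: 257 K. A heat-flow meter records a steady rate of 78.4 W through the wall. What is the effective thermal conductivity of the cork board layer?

k ≈ 0.0458 W/(m·K)

Using the resistance-network approach (series):
R_inner film = 1/(h_i·A) = 1/(7.25×2.54) = 0.0543 K/W
R_hardwood = L/(kA) = 0.055/(0.185×2.54) = 0.117 K/W
Sum of known resistances R_other = 0.1713 K/W
Total R = ΔT/Q = 37/78.4 = 0.4719 K/W
R_cork board = R_total − R_other = 0.3006 K/W
k = L/(R·A) = 0.035/(0.3006×2.54)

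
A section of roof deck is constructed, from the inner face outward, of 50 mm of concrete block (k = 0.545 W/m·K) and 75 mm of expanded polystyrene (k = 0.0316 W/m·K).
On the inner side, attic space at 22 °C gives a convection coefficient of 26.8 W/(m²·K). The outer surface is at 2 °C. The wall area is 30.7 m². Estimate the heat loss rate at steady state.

Q ≈ 245 W

Using the resistance-network approach (series):
R_inner film = 1/(h_i·A) = 1/(26.8×30.7) = 0.001215 K/W
R_concrete block = L/(kA) = 0.05/(0.545×30.7) = 0.002988 K/W
R_expanded polystyrene = L/(kA) = 0.075/(0.0316×30.7) = 0.07731 K/W
R_total = 0.08151 K/W
Q = ΔT / R_total = 20 / 0.08151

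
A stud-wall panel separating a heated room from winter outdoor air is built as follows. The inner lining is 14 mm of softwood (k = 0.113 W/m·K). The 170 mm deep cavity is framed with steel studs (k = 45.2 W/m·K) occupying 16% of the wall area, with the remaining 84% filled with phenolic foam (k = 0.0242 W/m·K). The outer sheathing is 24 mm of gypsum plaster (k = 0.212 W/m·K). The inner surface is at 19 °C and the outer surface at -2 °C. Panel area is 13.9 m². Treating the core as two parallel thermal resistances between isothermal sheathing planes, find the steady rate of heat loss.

Sheathing layers in series; stud and cavity paths in parallel between them.
R_inner = 0.014/(0.113×13.9) = 0.008913 K/W
R_stud  = 0.17/(45.2×0.16×13.9) = 0.001691 K/W
R_cav   = 0.17/(0.0242×0.84×13.9) = 0.6016 K/W
1/R_core = 1/R_stud + 1/R_cav → R_core = 0.001686 K/W
R_outer = 0.024/(0.212×13.9) = 0.008144 K/W
R_total = 0.01874 K/W
Q = ΔT/R_total = 21/0.01874

Q ≈ 1120 W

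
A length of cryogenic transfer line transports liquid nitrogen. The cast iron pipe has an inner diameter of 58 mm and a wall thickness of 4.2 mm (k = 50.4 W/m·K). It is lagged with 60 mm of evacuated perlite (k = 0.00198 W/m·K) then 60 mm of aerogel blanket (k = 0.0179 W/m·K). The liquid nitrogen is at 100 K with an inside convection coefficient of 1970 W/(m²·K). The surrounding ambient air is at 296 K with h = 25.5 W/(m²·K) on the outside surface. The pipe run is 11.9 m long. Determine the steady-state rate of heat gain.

Per-layer cylindrical resistances, series-summed:
R_inner film = 1/(h_i·2πr₁L) = 1/(1970×2π×0.029×11.9) = 2.341×10^-4 K/W
R_cast iron pipe wall = ln(33.2/29)/(2π×50.4×11.9) = 3.589×10^-5 K/W
R_evacuated perlite = ln(93.2/33.2)/(2π×0.00198×11.9) = 6.972 K/W
R_aerogel blanket = ln(153.2/93.2)/(2π×0.0179×11.9) = 0.3713 K/W
R_outer film = 1/(h_o·2πr_oL) = 1/(25.5×2π×0.1532×11.9) = 0.003424 K/W
R_total = 7.347 K/W
Q = ΔT/R_total = 196/7.347

Q ≈ 26.7 W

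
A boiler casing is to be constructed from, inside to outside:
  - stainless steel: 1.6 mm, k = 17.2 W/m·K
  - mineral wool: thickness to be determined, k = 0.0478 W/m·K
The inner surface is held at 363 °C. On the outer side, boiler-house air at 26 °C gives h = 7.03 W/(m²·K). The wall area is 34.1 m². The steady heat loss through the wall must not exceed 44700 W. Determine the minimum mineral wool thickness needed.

Model the wall as resistances in series:
R_stainless steel = L/(kA) = 0.0016/(17.2×34.1) = 2.728×10^-6 K/W
R_outer film = 1/(h_o·A) = 1/(7.03×34.1) = 0.004171 K/W
Sum of the known resistances R_other = 0.004174 K/W
Required total resistance R_tot = ΔT/Q_allow = 337/44700 = 0.007539 K/W
R_mineral wool = R_tot − R_other = 0.003365 K/W
L = R·k·A = 0.003365×0.0478×34.1

L ≈ 5.48 mm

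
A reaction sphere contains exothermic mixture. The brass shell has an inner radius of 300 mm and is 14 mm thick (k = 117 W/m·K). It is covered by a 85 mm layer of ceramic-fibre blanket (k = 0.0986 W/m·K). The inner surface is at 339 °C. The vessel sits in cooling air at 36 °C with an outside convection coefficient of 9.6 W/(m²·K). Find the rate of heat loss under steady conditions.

Q ≈ 505 W

Each spherical layer contributes R = (1/r_i − 1/r_o)/(4πk):
R_brass shell = (1/0.3 − 1/0.314)/(4π×117) = 1.011×10^-4 K/W
R_ceramic-fibre blanket = (1/0.314 − 1/0.399)/(4π×0.0986) = 0.5476 K/W
R_outer film = 1/(h·4πr_o²) = 1/(9.6×4π×0.399²) = 0.05207 K/W
R_total = 0.5997 K/W
Q = ΔT/R_total = 303/0.5997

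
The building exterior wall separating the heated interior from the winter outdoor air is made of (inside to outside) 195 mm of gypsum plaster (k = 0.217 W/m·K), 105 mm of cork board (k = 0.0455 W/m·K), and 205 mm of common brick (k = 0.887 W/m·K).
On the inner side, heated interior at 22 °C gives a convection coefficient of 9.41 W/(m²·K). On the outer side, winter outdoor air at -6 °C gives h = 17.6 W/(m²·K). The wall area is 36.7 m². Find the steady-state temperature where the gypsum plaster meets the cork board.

Thermal resistances in series:
R_inner film = 1/(h_i·A) = 1/(9.41×36.7) = 0.002896 K/W
R_gypsum plaster = L/(kA) = 0.195/(0.217×36.7) = 0.02449 K/W
R_cork board = L/(kA) = 0.105/(0.0455×36.7) = 0.06288 K/W
R_common brick = L/(kA) = 0.205/(0.887×36.7) = 0.006297 K/W
R_outer film = 1/(h_o·A) = 1/(17.6×36.7) = 0.001548 K/W
R_total = 0.09811 K/W;  Q = ΔT/R_total = 28/0.09811 = 285.4 W
T_interface = T_inner − Q·ΣR(inner→interface) = 22 − 285×0.02738

T ≈ 14.2 °C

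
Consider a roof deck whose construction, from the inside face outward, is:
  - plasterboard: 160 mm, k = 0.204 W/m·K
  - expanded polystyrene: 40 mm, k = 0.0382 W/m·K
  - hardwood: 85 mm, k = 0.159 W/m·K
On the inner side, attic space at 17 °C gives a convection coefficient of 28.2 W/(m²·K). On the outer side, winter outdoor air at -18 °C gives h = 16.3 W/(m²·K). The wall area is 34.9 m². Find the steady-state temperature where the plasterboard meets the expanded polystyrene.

T ≈ 5.35 °C

Model the wall as resistances in series:
R_inner film = 1/(h_i·A) = 1/(28.2×34.9) = 0.001016 K/W
R_plasterboard = L/(kA) = 0.16/(0.204×34.9) = 0.02247 K/W
R_expanded polystyrene = L/(kA) = 0.04/(0.0382×34.9) = 0.03 K/W
R_hardwood = L/(kA) = 0.085/(0.159×34.9) = 0.01532 K/W
R_outer film = 1/(h_o·A) = 1/(16.3×34.9) = 0.001758 K/W
R_total = 0.07057 K/W;  Q = ΔT/R_total = 35/0.07057 = 496 W
T_interface = T_inner − Q·ΣR(inner→interface) = 17 − 496×0.02349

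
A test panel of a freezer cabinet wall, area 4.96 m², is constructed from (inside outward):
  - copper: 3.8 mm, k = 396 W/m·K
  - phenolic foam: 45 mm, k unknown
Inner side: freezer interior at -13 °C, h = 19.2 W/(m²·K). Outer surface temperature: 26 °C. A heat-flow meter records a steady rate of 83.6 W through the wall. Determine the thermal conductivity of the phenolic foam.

Treating each layer as a thermal resistance in series:
R_inner film = 1/(h_i·A) = 1/(19.2×4.96) = 0.0105 K/W
R_copper = L/(kA) = 0.0038/(396×4.96) = 1.935×10^-6 K/W
Sum of known resistances R_other = 0.0105 K/W
Total R = ΔT/Q = 39/83.6 = 0.4665 K/W
R_phenolic foam = R_total − R_other = 0.456 K/W
k = L/(R·A) = 0.045/(0.456×4.96)

k ≈ 0.0199 W/(m·K)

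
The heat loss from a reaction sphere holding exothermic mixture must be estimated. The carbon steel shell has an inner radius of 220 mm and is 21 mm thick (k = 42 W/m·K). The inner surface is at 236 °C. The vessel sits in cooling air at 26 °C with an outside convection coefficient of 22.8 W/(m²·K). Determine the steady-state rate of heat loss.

Each spherical layer contributes R = (1/r_i − 1/r_o)/(4πk):
R_carbon steel shell = (1/0.22 − 1/0.241)/(4π×42) = 7.504×10^-4 K/W
R_outer film = 1/(h·4πr_o²) = 1/(22.8×4π×0.241²) = 0.06009 K/W
R_total = 0.06084 K/W
Q = ΔT/R_total = 210/0.06084

Q ≈ 3450 W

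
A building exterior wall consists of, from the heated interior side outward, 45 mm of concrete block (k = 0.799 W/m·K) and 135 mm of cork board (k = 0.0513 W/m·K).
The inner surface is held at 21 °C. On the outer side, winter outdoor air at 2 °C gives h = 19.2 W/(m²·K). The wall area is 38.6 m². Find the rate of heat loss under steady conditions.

Using the resistance-network approach (series):
R_concrete block = L/(kA) = 0.045/(0.799×38.6) = 0.001459 K/W
R_cork board = L/(kA) = 0.135/(0.0513×38.6) = 0.06818 K/W
R_outer film = 1/(h_o·A) = 1/(19.2×38.6) = 0.001349 K/W
R_total = 0.07098 K/W
Q = ΔT / R_total = 19 / 0.07098

Q ≈ 268 W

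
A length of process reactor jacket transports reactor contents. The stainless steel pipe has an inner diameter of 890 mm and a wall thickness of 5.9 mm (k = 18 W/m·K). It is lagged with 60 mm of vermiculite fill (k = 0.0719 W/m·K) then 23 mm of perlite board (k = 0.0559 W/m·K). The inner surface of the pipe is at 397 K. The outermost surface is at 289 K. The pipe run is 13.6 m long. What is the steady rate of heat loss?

Cylindrical conduction, so R = ln(r₂/r₁)/(2πkL) per layer, in series:
R_stainless steel pipe wall = ln(450.9/445)/(2π×18×13.6) = 8.563×10^-6 K/W
R_vermiculite fill = ln(510.9/450.9)/(2π×0.0719×13.6) = 0.02033 K/W
R_perlite board = ln(533.9/510.9)/(2π×0.0559×13.6) = 0.009219 K/W
R_total = 0.02956 K/W
Q = ΔT/R_total = 108/0.02956

Q ≈ 3650 W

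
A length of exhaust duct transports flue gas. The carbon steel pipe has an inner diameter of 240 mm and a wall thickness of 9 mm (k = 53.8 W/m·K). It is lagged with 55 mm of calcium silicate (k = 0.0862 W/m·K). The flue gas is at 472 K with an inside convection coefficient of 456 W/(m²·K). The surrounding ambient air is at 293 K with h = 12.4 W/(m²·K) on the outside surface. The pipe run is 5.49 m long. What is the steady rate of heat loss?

Q ≈ 1350 W

For a radial system each layer contributes R = ln(r_out/r_in)/(2πkL); films add R = 1/(hA).
R_inner film = 1/(h_i·2πr₁L) = 1/(456×2π×0.12×5.49) = 5.298×10^-4 K/W
R_carbon steel pipe wall = ln(129/120)/(2π×53.8×5.49) = 3.897×10^-5 K/W
R_calcium silicate = ln(184/129)/(2π×0.0862×5.49) = 0.1194 K/W
R_outer film = 1/(h_o·2πr_oL) = 1/(12.4×2π×0.184×5.49) = 0.01271 K/W
R_total = 0.1327 K/W
Q = ΔT/R_total = 179/0.1327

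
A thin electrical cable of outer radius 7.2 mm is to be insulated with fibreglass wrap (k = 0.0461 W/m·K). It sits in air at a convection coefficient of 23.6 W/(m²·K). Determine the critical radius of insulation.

For a cylinder r_cr = k/h = 0.0461/23.6
r_cr = 1.95 mm; since the bare radius (7.2 mm) is above r_cr, any added insulation will reduce heat loss.

r_cr ≈ 1.95 mm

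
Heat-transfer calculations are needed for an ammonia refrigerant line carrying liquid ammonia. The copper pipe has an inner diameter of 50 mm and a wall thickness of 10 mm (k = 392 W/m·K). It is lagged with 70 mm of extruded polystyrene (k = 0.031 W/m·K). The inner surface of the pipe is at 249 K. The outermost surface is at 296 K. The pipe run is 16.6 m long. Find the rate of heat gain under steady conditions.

Q ≈ 138 W

Radial resistances (cylindrical: R_cond = ln(r_o/r_i)/(2πkL), R_conv = 1/(h·2πrL)):
R_copper pipe wall = ln(35/25)/(2π×392×16.6) = 8.23×10^-6 K/W
R_extruded polystyrene = ln(105/35)/(2π×0.031×16.6) = 0.3398 K/W
R_total = 0.3398 K/W
Q = ΔT/R_total = 47/0.3398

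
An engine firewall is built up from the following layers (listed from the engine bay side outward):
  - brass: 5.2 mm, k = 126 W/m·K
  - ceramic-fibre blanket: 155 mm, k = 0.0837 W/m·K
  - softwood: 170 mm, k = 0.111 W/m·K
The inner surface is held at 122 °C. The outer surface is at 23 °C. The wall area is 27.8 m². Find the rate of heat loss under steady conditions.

Q ≈ 813 W

Model the wall as resistances in series:
R_brass = L/(kA) = 0.0052/(126×27.8) = 1.485×10^-6 K/W
R_ceramic-fibre blanket = L/(kA) = 0.155/(0.0837×27.8) = 0.06661 K/W
R_softwood = L/(kA) = 0.17/(0.111×27.8) = 0.05509 K/W
R_total = 0.1217 K/W
Q = ΔT / R_total = 99 / 0.1217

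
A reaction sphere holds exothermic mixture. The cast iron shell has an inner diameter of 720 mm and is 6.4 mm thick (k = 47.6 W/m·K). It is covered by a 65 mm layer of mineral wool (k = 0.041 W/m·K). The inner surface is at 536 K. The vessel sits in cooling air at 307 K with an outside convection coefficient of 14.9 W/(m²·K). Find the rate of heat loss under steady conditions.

Q ≈ 277 W

Each spherical layer contributes R = (1/r_i − 1/r_o)/(4πk):
R_cast iron shell = (1/0.36 − 1/0.3664)/(4π×47.6) = 8.112×10^-5 K/W
R_mineral wool = (1/0.3664 − 1/0.4314)/(4π×0.041) = 0.7981 K/W
R_outer film = 1/(h·4πr_o²) = 1/(14.9×4π×0.4314²) = 0.0287 K/W
R_total = 0.8269 K/W
Q = ΔT/R_total = 229/0.8269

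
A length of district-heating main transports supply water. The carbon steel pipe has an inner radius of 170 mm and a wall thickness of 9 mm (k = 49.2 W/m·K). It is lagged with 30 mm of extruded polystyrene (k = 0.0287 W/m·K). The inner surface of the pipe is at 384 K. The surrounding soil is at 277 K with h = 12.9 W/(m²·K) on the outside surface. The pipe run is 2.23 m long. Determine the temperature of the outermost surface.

Cylindrical conduction, so R = ln(r₂/r₁)/(2πkL) per layer, in series:
R_carbon steel pipe wall = ln(179/170)/(2π×49.2×2.23) = 7.483×10^-5 K/W
R_extruded polystyrene = ln(209/179)/(2π×0.0287×2.23) = 0.3853 K/W
R_outer film = 1/(h_o·2πr_oL) = 1/(12.9×2π×0.209×2.23) = 0.02647 K/W
R_total = 0.4119 K/W
Q = ΔT/R_total = 107/0.4119
Q = 260 W
T_interface = T_inner − Q·ΣR(inner→interface) = 384 − 260×0.3854

T ≈ 284 K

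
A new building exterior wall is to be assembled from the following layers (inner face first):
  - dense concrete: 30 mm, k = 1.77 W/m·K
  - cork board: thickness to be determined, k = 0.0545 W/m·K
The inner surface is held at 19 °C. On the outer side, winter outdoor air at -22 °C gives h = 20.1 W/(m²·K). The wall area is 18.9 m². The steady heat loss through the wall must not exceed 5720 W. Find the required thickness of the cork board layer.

L ≈ 3.75 mm

Series thermal resistances:
R_dense concrete = L/(kA) = 0.03/(1.77×18.9) = 8.968×10^-4 K/W
R_outer film = 1/(h_o·A) = 1/(20.1×18.9) = 0.002632 K/W
Sum of the known resistances R_other = 0.003529 K/W
Required total resistance R_tot = ΔT/Q_allow = 41/5720 = 0.007168 K/W
R_cork board = R_tot − R_other = 0.003639 K/W
L = R·k·A = 0.003639×0.0545×18.9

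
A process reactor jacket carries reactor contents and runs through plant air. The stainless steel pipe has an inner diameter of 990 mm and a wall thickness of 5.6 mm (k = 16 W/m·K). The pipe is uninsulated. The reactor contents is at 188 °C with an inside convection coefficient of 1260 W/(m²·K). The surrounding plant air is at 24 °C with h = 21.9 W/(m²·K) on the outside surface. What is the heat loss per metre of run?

q′ ≈ 11000 W/m

For a radial system each layer contributes R = ln(r_out/r_in)/(2πkL); films add R = 1/(hA).
R_inner film = 1/(h_i·2πr₁L) = 1/(1260×2π×0.495×1) = 2.552×10^-4 K/W
R_stainless steel pipe wall = ln(500.6/495)/(2π×16×1) = 1.119×10^-4 K/W
R_outer film = 1/(h_o·2πr_oL) = 1/(21.9×2π×0.5006×1) = 0.01452 K/W
R_total = 0.01488 K/W
Q = ΔT/R_total = 164/0.01488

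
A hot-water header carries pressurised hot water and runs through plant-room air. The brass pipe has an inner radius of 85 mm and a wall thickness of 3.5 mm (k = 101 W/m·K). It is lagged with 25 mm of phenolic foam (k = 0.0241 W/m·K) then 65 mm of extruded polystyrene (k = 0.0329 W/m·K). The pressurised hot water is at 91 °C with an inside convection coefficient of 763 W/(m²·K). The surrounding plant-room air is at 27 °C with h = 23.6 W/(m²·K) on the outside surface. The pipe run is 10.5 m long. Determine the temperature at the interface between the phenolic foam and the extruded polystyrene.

T ≈ 63.8 °C

Cylindrical conduction, so R = ln(r₂/r₁)/(2πkL) per layer, in series:
R_inner film = 1/(h_i·2πr₁L) = 1/(763×2π×0.085×10.5) = 2.337×10^-4 K/W
R_brass pipe wall = ln(88.5/85)/(2π×101×10.5) = 6.056×10^-6 K/W
R_phenolic foam = ln(113.5/88.5)/(2π×0.0241×10.5) = 0.1565 K/W
R_extruded polystyrene = ln(178.5/113.5)/(2π×0.0329×10.5) = 0.2086 K/W
R_outer film = 1/(h_o·2πr_oL) = 1/(23.6×2π×0.1785×10.5) = 0.003598 K/W
R_total = 0.3689 K/W
Q = ΔT/R_total = 64/0.3689
Q = 173 W
T_interface = T_inner − Q·ΣR(inner→interface) = 91 − 173×0.1567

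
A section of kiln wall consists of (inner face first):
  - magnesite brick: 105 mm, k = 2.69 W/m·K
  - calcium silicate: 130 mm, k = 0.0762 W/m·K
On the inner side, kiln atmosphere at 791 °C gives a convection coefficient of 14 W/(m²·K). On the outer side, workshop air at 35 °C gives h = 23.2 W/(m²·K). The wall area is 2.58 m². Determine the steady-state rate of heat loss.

Using the resistance-network approach (series):
R_inner film = 1/(h_i·A) = 1/(14×2.58) = 0.02769 K/W
R_magnesite brick = L/(kA) = 0.105/(2.69×2.58) = 0.01513 K/W
R_calcium silicate = L/(kA) = 0.13/(0.0762×2.58) = 0.6613 K/W
R_outer film = 1/(h_o·A) = 1/(23.2×2.58) = 0.01671 K/W
R_total = 0.7208 K/W
Q = ΔT / R_total = 756 / 0.7208

Q ≈ 1050 W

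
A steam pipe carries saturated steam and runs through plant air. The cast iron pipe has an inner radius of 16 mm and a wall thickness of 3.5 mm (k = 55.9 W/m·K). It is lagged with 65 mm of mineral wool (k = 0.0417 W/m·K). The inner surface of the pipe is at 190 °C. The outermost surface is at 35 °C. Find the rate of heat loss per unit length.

Treating each annulus and film as a series resistance:
R_cast iron pipe wall = ln(19.5/16)/(2π×55.9×1) = 5.632×10^-4 K/W
R_mineral wool = ln(84.5/19.5)/(2π×0.0417×1) = 5.597 K/W
R_total = 5.597 K/W
Q = ΔT/R_total = 155/5.597

q′ ≈ 27.7 W/m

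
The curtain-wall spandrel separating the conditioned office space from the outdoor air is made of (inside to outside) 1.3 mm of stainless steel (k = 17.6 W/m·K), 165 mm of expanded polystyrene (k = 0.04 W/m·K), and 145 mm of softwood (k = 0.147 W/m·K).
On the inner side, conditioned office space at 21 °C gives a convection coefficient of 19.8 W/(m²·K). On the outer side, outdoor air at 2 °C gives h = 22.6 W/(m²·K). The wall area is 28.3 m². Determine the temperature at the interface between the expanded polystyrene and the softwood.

T ≈ 5.76 °C

Using the resistance-network approach (series):
R_inner film = 1/(h_i·A) = 1/(19.8×28.3) = 0.001785 K/W
R_stainless steel = L/(kA) = 0.0013/(17.6×28.3) = 2.61×10^-6 K/W
R_expanded polystyrene = L/(kA) = 0.165/(0.04×28.3) = 0.1458 K/W
R_softwood = L/(kA) = 0.145/(0.147×28.3) = 0.03485 K/W
R_outer film = 1/(h_o·A) = 1/(22.6×28.3) = 0.001564 K/W
R_total = 0.184 K/W;  Q = ΔT/R_total = 19/0.184 = 103.3 W
T_interface = T_inner − Q·ΣR(inner→interface) = 21 − 103×0.1475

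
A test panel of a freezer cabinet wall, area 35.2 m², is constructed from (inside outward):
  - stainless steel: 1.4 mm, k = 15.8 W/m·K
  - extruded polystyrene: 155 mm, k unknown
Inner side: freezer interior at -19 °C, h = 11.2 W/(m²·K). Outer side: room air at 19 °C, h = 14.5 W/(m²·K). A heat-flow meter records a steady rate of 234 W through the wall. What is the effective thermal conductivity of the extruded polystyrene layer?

k ≈ 0.0279 W/(m·K)

Treating each layer as a thermal resistance in series:
R_inner film = 1/(h_i·A) = 1/(11.2×35.2) = 0.002537 K/W
R_stainless steel = L/(kA) = 0.0014/(15.8×35.2) = 2.517×10^-6 K/W
R_outer film = 1/(h_o·A) = 1/(14.5×35.2) = 0.001959 K/W
Sum of known resistances R_other = 0.004498 K/W
Total R = ΔT/Q = 38/234 = 0.1624 K/W
R_extruded polystyrene = R_total − R_other = 0.1579 K/W
k = L/(R·A) = 0.155/(0.1579×35.2)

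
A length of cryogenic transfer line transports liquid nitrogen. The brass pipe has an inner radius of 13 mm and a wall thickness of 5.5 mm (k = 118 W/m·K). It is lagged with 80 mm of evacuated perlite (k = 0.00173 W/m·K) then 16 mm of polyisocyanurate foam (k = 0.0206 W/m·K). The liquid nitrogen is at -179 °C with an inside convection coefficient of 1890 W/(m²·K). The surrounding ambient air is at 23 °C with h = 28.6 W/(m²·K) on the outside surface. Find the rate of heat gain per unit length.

q′ ≈ 1.3 W/m

Per-layer cylindrical resistances, series-summed:
R_inner film = 1/(h_i·2πr₁L) = 1/(1890×2π×0.013×1) = 0.006478 K/W
R_brass pipe wall = ln(18.5/13)/(2π×118×1) = 4.759×10^-4 K/W
R_evacuated perlite = ln(98.5/18.5)/(2π×0.00173×1) = 153.8 K/W
R_polyisocyanurate foam = ln(114.5/98.5)/(2π×0.0206×1) = 1.163 K/W
R_outer film = 1/(h_o·2πr_oL) = 1/(28.6×2π×0.1145×1) = 0.0486 K/W
R_total = 155.1 K/W
Q = ΔT/R_total = 202/155.1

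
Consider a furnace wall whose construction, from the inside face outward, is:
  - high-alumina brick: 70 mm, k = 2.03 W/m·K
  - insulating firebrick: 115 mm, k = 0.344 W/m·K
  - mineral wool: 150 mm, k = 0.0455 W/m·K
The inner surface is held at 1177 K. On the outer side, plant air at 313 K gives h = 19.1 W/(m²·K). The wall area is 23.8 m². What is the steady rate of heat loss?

Thermal resistances in series:
R_high-alumina brick = L/(kA) = 0.07/(2.03×23.8) = 0.001449 K/W
R_insulating firebrick = L/(kA) = 0.115/(0.344×23.8) = 0.01405 K/W
R_mineral wool = L/(kA) = 0.15/(0.0455×23.8) = 0.1385 K/W
R_outer film = 1/(h_o·A) = 1/(19.1×23.8) = 0.0022 K/W
R_total = 0.1562 K/W
Q = ΔT / R_total = 864 / 0.1562

Q ≈ 5530 W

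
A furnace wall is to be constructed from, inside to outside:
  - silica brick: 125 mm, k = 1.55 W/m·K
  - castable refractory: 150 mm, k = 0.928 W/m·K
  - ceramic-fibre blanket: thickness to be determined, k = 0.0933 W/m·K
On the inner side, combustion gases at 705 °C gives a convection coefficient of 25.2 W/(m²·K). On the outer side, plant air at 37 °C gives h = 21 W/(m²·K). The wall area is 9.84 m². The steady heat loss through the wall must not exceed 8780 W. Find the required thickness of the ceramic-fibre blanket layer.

L ≈ 39.1 mm

Thermal resistances in series:
R_inner film = 1/(h_i·A) = 1/(25.2×9.84) = 0.004033 K/W
R_silica brick = L/(kA) = 0.125/(1.55×9.84) = 0.008196 K/W
R_castable refractory = L/(kA) = 0.15/(0.928×9.84) = 0.01643 K/W
R_outer film = 1/(h_o·A) = 1/(21×9.84) = 0.004839 K/W
Sum of the known resistances R_other = 0.03349 K/W
Required total resistance R_tot = ΔT/Q_allow = 668/8780 = 0.07608 K/W
R_ceramic-fibre blanket = R_tot − R_other = 0.04259 K/W
L = R·k·A = 0.04259×0.0933×9.84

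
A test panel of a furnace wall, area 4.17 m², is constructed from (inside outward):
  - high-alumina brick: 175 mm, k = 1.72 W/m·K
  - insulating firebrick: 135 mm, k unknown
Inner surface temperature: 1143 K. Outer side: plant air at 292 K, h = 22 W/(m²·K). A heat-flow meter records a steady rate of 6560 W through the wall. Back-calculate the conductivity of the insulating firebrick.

Using the resistance-network approach (series):
R_high-alumina brick = L/(kA) = 0.175/(1.72×4.17) = 0.0244 K/W
R_outer film = 1/(h_o·A) = 1/(22×4.17) = 0.0109 K/W
Sum of known resistances R_other = 0.0353 K/W
Total R = ΔT/Q = 851/6560 = 0.1297 K/W
R_insulating firebrick = R_total − R_other = 0.09443 K/W
k = L/(R·A) = 0.135/(0.09443×4.17)

k ≈ 0.343 W/(m·K)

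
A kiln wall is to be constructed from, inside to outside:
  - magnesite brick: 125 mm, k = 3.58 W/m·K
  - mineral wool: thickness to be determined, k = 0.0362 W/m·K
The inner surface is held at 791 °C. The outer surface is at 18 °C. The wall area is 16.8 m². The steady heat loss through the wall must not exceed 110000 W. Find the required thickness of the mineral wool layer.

Using the resistance-network approach (series):
R_magnesite brick = L/(kA) = 0.125/(3.58×16.8) = 0.002078 K/W
Sum of the known resistances R_other = 0.002078 K/W
Required total resistance R_tot = ΔT/Q_allow = 773/110000 = 0.007027 K/W
R_mineral wool = R_tot − R_other = 0.004949 K/W
L = R·k·A = 0.004949×0.0362×16.8

L ≈ 3.01 mm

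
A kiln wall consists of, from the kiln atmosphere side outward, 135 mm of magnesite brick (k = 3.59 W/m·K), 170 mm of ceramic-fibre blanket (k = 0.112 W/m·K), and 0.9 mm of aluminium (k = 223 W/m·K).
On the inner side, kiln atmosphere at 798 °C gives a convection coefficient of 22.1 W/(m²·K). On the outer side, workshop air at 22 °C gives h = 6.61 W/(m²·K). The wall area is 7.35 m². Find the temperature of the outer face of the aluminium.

Model the wall as resistances in series:
R_inner film = 1/(h_i·A) = 1/(22.1×7.35) = 0.006156 K/W
R_magnesite brick = L/(kA) = 0.135/(3.59×7.35) = 0.005116 K/W
R_ceramic-fibre blanket = L/(kA) = 0.17/(0.112×7.35) = 0.2065 K/W
R_aluminium = L/(kA) = 0.0009/(223×7.35) = 5.491×10^-7 K/W
R_outer film = 1/(h_o·A) = 1/(6.61×7.35) = 0.02058 K/W
R_total = 0.2384 K/W;  Q = ΔT/R_total = 776/0.2384 = 3255 W
T_interface = T_inner − Q·ΣR(inner→interface) = 798 − 3260×0.2178

T ≈ 89 °C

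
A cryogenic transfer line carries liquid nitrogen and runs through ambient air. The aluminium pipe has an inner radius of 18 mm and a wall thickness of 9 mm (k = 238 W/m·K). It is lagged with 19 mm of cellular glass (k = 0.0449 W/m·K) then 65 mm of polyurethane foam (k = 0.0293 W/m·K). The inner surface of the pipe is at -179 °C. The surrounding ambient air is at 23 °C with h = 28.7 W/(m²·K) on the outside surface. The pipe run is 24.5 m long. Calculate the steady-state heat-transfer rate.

Q ≈ 736 W

For a radial system each layer contributes R = ln(r_out/r_in)/(2πkL); films add R = 1/(hA).
R_aluminium pipe wall = ln(27/18)/(2π×238×24.5) = 1.107×10^-5 K/W
R_cellular glass = ln(46/27)/(2π×0.0449×24.5) = 0.07709 K/W
R_polyurethane foam = ln(111/46)/(2π×0.0293×24.5) = 0.1953 K/W
R_outer film = 1/(h_o·2πr_oL) = 1/(28.7×2π×0.111×24.5) = 0.002039 K/W
R_total = 0.2744 K/W
Q = ΔT/R_total = 202/0.2744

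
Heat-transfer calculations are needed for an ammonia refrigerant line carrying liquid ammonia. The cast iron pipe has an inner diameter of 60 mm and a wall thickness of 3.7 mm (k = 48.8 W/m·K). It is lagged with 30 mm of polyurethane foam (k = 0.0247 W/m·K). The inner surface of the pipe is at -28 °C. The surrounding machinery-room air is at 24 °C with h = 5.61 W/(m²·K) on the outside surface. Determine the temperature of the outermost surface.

T ≈ 18.9 °C

For a radial system each layer contributes R = ln(r_out/r_in)/(2πkL); films add R = 1/(hA).
R_cast iron pipe wall = ln(33.7/30)/(2π×48.8×1) = 3.793×10^-4 K/W
R_polyurethane foam = ln(63.7/33.7)/(2π×0.0247×1) = 4.103 K/W
R_outer film = 1/(h_o·2πr_oL) = 1/(5.61×2π×0.0637×1) = 0.4454 K/W
R_total = 4.548 K/W
Q = ΔT/R_total = 52/4.548
Q = 11.4 W/m
T_interface = T_inner + Q·ΣR(inner→interface) = -28 + 11.4×4.103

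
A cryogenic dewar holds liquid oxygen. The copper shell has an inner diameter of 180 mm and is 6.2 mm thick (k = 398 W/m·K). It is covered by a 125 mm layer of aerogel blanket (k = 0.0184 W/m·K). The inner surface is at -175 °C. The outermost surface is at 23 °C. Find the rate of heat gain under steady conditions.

Q ≈ 7.79 W

For a spherical shell R = (1/r₁ − 1/r₂)/(4πk); film R = 1/(h·4πr²). In series:
R_copper shell = (1/0.09 − 1/0.0962)/(4π×398) = 1.432×10^-4 K/W
R_aerogel blanket = (1/0.0962 − 1/0.2212)/(4π×0.0184) = 25.41 K/W
R_total = 25.41 K/W
Q = ΔT/R_total = 198/25.41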